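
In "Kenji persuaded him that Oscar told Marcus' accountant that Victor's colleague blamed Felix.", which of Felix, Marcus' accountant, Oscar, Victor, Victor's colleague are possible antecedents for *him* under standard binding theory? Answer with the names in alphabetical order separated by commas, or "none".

none

*him* is a pronoun; Principle B requires it to be free in its binding domain — the matrix clause.
— Felix: object of the clause headed by 'blamed'; is c-commanded by the pronoun; coreference would bind this R-expression — blocked (Principle C).
— Marcus' accountant: object of the clause headed by 'told'; is c-commanded by the pronoun; coreference would bind this R-expression — blocked (Principle C).
— Oscar: subject of the clause headed by 'told'; is c-commanded by the pronoun; coreference would bind this R-expression — blocked (Principle C).
— Victor: possessor inside the subject DP of the clause headed by 'blamed'; is c-commanded by the pronoun; coreference would bind this R-expression — blocked (Principle C).
— Victor's colleague: subject of the clause headed by 'blamed'; is c-commanded by the pronoun; coreference would bind this R-expression — blocked (Principle C).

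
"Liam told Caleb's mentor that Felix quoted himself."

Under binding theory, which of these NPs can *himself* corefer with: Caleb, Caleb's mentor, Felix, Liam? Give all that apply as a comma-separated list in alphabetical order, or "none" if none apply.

*himself* is a reflexive; Principle A requires it to be bound within its binding domain — the clause headed by 'quoted'.
— Caleb: possessor inside the object DP of the matrix clause; does not c-command the reflexive — cannot bind it (Principle A).
— Caleb's mentor: object of the matrix clause; c-commands the reflexive but lies outside its binding domain — cannot bind it (Principle A).
— Felix: subject of the clause headed by 'quoted'; c-commands the reflexive within its binding domain — allowed (Principle A).
— Liam: subject of the matrix clause; c-commands the reflexive but lies outside its binding domain — cannot bind it (Principle A).

Felix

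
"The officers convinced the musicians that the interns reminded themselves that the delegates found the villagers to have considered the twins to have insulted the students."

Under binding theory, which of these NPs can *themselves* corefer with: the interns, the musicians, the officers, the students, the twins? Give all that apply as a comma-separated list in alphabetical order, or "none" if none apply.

*themselves* is a reflexive; Principle A requires it to be bound within its binding domain — the clause headed by 'reminded'.
— the interns: subject of the clause headed by 'reminded'; c-commands the reflexive within its binding domain — allowed (Principle A).
— the musicians: object of the matrix clause; c-commands the reflexive but lies outside its binding domain — cannot bind it (Principle A).
— the officers: subject of the matrix clause; c-commands the reflexive but lies outside its binding domain — cannot bind it (Principle A).
— the students: object of the clause headed by 'insulted'; does not c-command the reflexive — cannot bind it (Principle A).
— the twins: subject of the clause headed by 'insulted'; does not c-command the reflexive — cannot bind it (Principle A).

the interns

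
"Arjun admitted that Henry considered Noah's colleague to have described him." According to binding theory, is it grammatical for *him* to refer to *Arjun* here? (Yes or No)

Yes

*Arjun* is an R-expression; Principle C requires it to be free (not bound by any c-commanding expression).
— him: object of the clause headed by 'described'; the pronoun does not c-command the R-expression — coreference allowed.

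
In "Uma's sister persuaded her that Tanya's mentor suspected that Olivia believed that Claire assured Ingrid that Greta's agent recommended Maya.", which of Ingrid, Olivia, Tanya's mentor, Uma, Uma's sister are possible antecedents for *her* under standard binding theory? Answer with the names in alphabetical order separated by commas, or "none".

*her* is a pronoun; Principle B requires it to be free in its binding domain — the matrix clause.
— Ingrid: object of the clause headed by 'assured'; is c-commanded by the pronoun; coreference would bind this R-expression — blocked (Principle C).
— Olivia: subject of the clause headed by 'believed'; is c-commanded by the pronoun; coreference would bind this R-expression — blocked (Principle C).
— Tanya's mentor: subject of the clause headed by 'suspected'; is c-commanded by the pronoun; coreference would bind this R-expression — blocked (Principle C).
— Uma: possessor inside the subject DP of the matrix clause; does not c-command the pronoun — Principle B does not apply; allowed.
— Uma's sister: subject of the matrix clause; c-commands the pronoun within its binding domain — blocked (Principle B).

Uma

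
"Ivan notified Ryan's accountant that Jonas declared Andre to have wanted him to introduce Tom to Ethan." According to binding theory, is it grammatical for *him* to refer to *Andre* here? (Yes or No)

No

*Andre* is an R-expression; Principle C requires it to be free (not bound by any c-commanding expression).
— him: subject of the clause headed by 'introduce'; the R-expression locally c-commands the pronoun — coreference blocked (Principle B on the pronoun).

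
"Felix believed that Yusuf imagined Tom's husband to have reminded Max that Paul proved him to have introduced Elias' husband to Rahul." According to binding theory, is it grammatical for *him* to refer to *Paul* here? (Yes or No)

*Paul* is an R-expression; Principle C requires it to be free (not bound by any c-commanding expression).
— him: subject of the clause headed by 'introduced'; the R-expression locally c-commands the pronoun — coreference blocked (Principle B on the pronoun).

No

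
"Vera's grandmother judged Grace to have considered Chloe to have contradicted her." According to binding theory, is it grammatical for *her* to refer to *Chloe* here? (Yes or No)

*Chloe* is an R-expression; Principle C requires it to be free (not bound by any c-commanding expression).
— her: object of the clause headed by 'contradicted'; the R-expression locally c-commands the pronoun — coreference blocked (Principle B on the pronoun).

No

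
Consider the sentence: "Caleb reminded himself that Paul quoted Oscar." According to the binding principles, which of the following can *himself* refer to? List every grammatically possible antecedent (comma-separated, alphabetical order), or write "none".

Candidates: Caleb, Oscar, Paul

*himself* is a reflexive; Principle A requires it to be bound within its binding domain — the matrix clause.
— Caleb: subject of the matrix clause; c-commands the reflexive within its binding domain — allowed (Principle A).
— Oscar: object of the clause headed by 'quoted'; does not c-command the reflexive — cannot bind it (Principle A).
— Paul: subject of the clause headed by 'quoted'; does not c-command the reflexive — cannot bind it (Principle A).

Caleb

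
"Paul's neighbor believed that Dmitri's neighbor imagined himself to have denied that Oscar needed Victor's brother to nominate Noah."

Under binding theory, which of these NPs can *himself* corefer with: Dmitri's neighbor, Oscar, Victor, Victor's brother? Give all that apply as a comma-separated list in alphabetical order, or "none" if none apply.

*himself* is a reflexive; Principle A requires it to be bound within its binding domain — the clause headed by 'imagined'.
— Dmitri's neighbor: subject of the clause headed by 'imagined'; c-commands the reflexive within its binding domain — allowed (Principle A).
— Oscar: subject of the clause headed by 'needed'; does not c-command the reflexive — cannot bind it (Principle A).
— Victor: possessor inside the subject DP of the clause headed by 'nominate'; does not c-command the reflexive — cannot bind it (Principle A).
— Victor's brother: subject of the clause headed by 'nominate'; does not c-command the reflexive — cannot bind it (Principle A).

Dmitri's neighbor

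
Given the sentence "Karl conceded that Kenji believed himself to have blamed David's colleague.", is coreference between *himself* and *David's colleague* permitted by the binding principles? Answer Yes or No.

No

*himself* is a reflexive; Principle A requires it to be bound within its binding domain — the clause headed by 'believed'.
— David's colleague: object of the clause headed by 'blamed'; does not c-command the reflexive — cannot bind it (Principle A).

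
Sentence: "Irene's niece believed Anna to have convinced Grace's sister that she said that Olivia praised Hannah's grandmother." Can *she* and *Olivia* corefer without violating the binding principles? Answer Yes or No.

*Olivia* is an R-expression; Principle C requires it to be free (not bound by any c-commanding expression).
— she: subject of the clause headed by 'said'; the pronoun c-commands the R-expression — coreference blocked (Principle C).

No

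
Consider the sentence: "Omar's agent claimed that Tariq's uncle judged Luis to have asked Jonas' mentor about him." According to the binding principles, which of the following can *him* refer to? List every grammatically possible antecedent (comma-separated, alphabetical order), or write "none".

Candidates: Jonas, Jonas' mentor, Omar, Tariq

*him* is a pronoun; Principle B requires it to be free in its binding domain — the clause headed by 'asked'.
— Jonas: possessor inside the object DP of the clause headed by 'asked'; does not c-command the pronoun — Principle B does not apply; allowed.
— Jonas' mentor: object of the clause headed by 'asked'; c-commands the pronoun within its binding domain — blocked (Principle B).
— Omar: possessor inside the subject DP of the matrix clause; does not c-command the pronoun — Principle B does not apply; allowed.
— Tariq: possessor inside the subject DP of the clause headed by 'judged'; does not c-command the pronoun — Principle B does not apply; allowed.

Jonas, Omar, Tariq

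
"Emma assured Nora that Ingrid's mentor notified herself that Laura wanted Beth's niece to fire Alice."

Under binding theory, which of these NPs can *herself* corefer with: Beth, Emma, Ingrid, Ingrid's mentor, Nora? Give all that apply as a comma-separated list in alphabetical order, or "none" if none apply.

Ingrid's mentor

*herself* is a reflexive; Principle A requires it to be bound within its binding domain — the clause headed by 'notified'.
— Beth: possessor inside the subject DP of the clause headed by 'fire'; does not c-command the reflexive — cannot bind it (Principle A).
— Emma: subject of the matrix clause; c-commands the reflexive but lies outside its binding domain — cannot bind it (Principle A).
— Ingrid: possessor inside the subject DP of the clause headed by 'notified'; does not c-command the reflexive — cannot bind it (Principle A).
— Ingrid's mentor: subject of the clause headed by 'notified'; c-commands the reflexive within its binding domain — allowed (Principle A).
— Nora: object of the matrix clause; c-commands the reflexive but lies outside its binding domain — cannot bind it (Principle A).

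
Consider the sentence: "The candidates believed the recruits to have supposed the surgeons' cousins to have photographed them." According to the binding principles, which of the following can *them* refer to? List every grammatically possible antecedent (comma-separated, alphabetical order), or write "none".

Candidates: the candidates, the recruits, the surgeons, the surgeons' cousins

the candidates, the recruits, the surgeons

*them* is a pronoun; Principle B requires it to be free in its binding domain — the clause headed by 'photographed'.
— the candidates: subject of the matrix clause; c-commands the pronoun but lies outside its binding domain — allowed.
— the recruits: subject of the clause headed by 'supposed'; c-commands the pronoun but lies outside its binding domain — allowed.
— the surgeons: possessor inside the subject DP of the clause headed by 'photographed'; does not c-command the pronoun — Principle B does not apply; allowed.
— the surgeons' cousins: subject of the clause headed by 'photographed'; c-commands the pronoun within its binding domain — blocked (Principle B).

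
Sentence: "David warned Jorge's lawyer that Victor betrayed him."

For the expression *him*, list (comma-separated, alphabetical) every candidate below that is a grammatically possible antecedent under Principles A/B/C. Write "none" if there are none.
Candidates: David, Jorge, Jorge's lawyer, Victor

David, Jorge, Jorge's lawyer

*him* is a pronoun; Principle B requires it to be free in its binding domain — the clause headed by 'betrayed'.
— David: subject of the matrix clause; c-commands the pronoun but lies outside its binding domain — allowed.
— Jorge: possessor inside the object DP of the matrix clause; does not c-command the pronoun — Principle B does not apply; allowed.
— Jorge's lawyer: object of the matrix clause; c-commands the pronoun but lies outside its binding domain — allowed.
— Victor: subject of the clause headed by 'betrayed'; c-commands the pronoun within its binding domain — blocked (Principle B).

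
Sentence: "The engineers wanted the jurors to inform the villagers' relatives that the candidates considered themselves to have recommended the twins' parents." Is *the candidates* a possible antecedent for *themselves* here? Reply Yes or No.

*themselves* is a reflexive; Principle A requires it to be bound within its binding domain — the clause headed by 'considered'.
— the candidates: subject of the clause headed by 'considered'; c-commands the reflexive within its binding domain — allowed (Principle A).

Yes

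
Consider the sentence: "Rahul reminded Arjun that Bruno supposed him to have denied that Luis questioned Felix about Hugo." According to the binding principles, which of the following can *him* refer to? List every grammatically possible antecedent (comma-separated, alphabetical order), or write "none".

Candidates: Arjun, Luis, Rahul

Arjun, Rahul

*him* is a pronoun; Principle B requires it to be free in its binding domain — the clause headed by 'supposed'.
— Arjun: object of the matrix clause; c-commands the pronoun but lies outside its binding domain — allowed.
— Luis: subject of the clause headed by 'questioned'; is c-commanded by the pronoun; coreference would bind this R-expression — blocked (Principle C).
— Rahul: subject of the matrix clause; c-commands the pronoun but lies outside its binding domain — allowed.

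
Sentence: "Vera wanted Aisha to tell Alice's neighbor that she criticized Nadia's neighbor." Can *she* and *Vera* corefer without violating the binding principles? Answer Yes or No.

Yes

*Vera* is an R-expression; Principle C requires it to be free (not bound by any c-commanding expression).
— she: subject of the clause headed by 'criticized'; the pronoun does not c-command the R-expression — coreference allowed.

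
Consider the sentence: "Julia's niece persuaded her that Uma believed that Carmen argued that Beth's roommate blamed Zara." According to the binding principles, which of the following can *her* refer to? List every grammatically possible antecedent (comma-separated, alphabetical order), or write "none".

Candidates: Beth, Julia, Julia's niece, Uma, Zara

Julia

*her* is a pronoun; Principle B requires it to be free in its binding domain — the matrix clause.
— Beth: possessor inside the subject DP of the clause headed by 'blamed'; is c-commanded by the pronoun; coreference would bind this R-expression — blocked (Principle C).
— Julia: possessor inside the subject DP of the matrix clause; does not c-command the pronoun — Principle B does not apply; allowed.
— Julia's niece: subject of the matrix clause; c-commands the pronoun within its binding domain — blocked (Principle B).
— Uma: subject of the clause headed by 'believed'; is c-commanded by the pronoun; coreference would bind this R-expression — blocked (Principle C).
— Zara: object of the clause headed by 'blamed'; is c-commanded by the pronoun; coreference would bind this R-expression — blocked (Principle C).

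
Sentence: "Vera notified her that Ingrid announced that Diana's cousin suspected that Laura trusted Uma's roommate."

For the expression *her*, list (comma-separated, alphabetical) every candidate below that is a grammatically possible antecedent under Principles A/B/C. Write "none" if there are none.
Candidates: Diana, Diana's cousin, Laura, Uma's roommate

none

*her* is a pronoun; Principle B requires it to be free in its binding domain — the matrix clause.
— Diana: possessor inside the subject DP of the clause headed by 'suspected'; is c-commanded by the pronoun; coreference would bind this R-expression — blocked (Principle C).
— Diana's cousin: subject of the clause headed by 'suspected'; is c-commanded by the pronoun; coreference would bind this R-expression — blocked (Principle C).
— Laura: subject of the clause headed by 'trusted'; is c-commanded by the pronoun; coreference would bind this R-expression — blocked (Principle C).
— Uma's roommate: object of the clause headed by 'trusted'; is c-commanded by the pronoun; coreference would bind this R-expression — blocked (Principle C).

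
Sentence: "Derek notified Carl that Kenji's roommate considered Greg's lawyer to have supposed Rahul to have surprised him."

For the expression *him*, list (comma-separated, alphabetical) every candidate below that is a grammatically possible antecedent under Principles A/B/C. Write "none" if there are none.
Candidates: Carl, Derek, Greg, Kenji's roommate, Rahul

*him* is a pronoun; Principle B requires it to be free in its binding domain — the clause headed by 'surprised'.
— Carl: object of the matrix clause; c-commands the pronoun but lies outside its binding domain — allowed.
— Derek: subject of the matrix clause; c-commands the pronoun but lies outside its binding domain — allowed.
— Greg: possessor inside the subject DP of the clause headed by 'supposed'; does not c-command the pronoun — Principle B does not apply; allowed.
— Kenji's roommate: subject of the clause headed by 'considered'; c-commands the pronoun but lies outside its binding domain — allowed.
— Rahul: subject of the clause headed by 'surprised'; c-commands the pronoun within its binding domain — blocked (Principle B).

Carl, Derek, Greg, Kenji's roommate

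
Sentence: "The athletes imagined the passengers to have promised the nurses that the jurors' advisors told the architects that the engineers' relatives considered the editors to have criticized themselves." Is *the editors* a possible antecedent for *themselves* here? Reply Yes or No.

Yes

*themselves* is a reflexive; Principle A requires it to be bound within its binding domain — the clause headed by 'criticized'.
— the editors: subject of the clause headed by 'criticized'; c-commands the reflexive within its binding domain — allowed (Principle A).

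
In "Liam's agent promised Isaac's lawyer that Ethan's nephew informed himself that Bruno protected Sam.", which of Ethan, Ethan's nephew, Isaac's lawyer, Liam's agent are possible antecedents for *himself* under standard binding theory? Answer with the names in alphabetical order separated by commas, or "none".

Ethan's nephew

*himself* is a reflexive; Principle A requires it to be bound within its binding domain — the clause headed by 'informed'.
— Ethan: possessor inside the subject DP of the clause headed by 'informed'; does not c-command the reflexive — cannot bind it (Principle A).
— Ethan's nephew: subject of the clause headed by 'informed'; c-commands the reflexive within its binding domain — allowed (Principle A).
— Isaac's lawyer: object of the matrix clause; c-commands the reflexive but lies outside its binding domain — cannot bind it (Principle A).
— Liam's agent: subject of the matrix clause; c-commands the reflexive but lies outside its binding domain — cannot bind it (Principle A).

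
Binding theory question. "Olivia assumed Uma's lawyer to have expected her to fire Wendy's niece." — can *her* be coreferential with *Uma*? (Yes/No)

Yes

*her* is a pronoun; Principle B requires it to be free in its binding domain — the clause headed by 'expected'.
— Uma: possessor inside the subject DP of the clause headed by 'expected'; does not c-command the pronoun — Principle B does not apply; allowed.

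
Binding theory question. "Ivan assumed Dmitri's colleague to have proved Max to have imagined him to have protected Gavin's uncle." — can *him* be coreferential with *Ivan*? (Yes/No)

Yes

*him* is a pronoun; Principle B requires it to be free in its binding domain — the clause headed by 'imagined'.
— Ivan: subject of the matrix clause; c-commands the pronoun but lies outside its binding domain — allowed.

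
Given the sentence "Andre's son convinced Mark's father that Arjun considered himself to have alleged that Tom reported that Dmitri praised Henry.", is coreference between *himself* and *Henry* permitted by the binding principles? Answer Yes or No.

No

*himself* is a reflexive; Principle A requires it to be bound within its binding domain — the clause headed by 'considered'.
— Henry: object of the clause headed by 'praised'; does not c-command the reflexive — cannot bind it (Principle A).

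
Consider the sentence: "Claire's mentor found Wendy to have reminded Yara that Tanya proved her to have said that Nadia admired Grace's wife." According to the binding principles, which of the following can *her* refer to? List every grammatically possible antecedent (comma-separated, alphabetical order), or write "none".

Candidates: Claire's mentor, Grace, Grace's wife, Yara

*her* is a pronoun; Principle B requires it to be free in its binding domain — the clause headed by 'proved'.
— Claire's mentor: subject of the matrix clause; c-commands the pronoun but lies outside its binding domain — allowed.
— Grace: possessor inside the object DP of the clause headed by 'admired'; is c-commanded by the pronoun; coreference would bind this R-expression — blocked (Principle C).
— Grace's wife: object of the clause headed by 'admired'; is c-commanded by the pronoun; coreference would bind this R-expression — blocked (Principle C).
— Yara: object of the clause headed by 'reminded'; c-commands the pronoun but lies outside its binding domain — allowed.

Claire's mentor, Yara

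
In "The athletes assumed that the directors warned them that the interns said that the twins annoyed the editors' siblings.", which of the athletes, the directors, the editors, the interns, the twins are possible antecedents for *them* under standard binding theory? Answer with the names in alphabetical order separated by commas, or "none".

*them* is a pronoun; Principle B requires it to be free in its binding domain — the clause headed by 'warned'.
— the athletes: subject of the matrix clause; c-commands the pronoun but lies outside its binding domain — allowed.
— the directors: subject of the clause headed by 'warned'; c-commands the pronoun within its binding domain — blocked (Principle B).
— the editors: possessor inside the object DP of the clause headed by 'annoyed'; is c-commanded by the pronoun; coreference would bind this R-expression — blocked (Principle C).
— the interns: subject of the clause headed by 'said'; is c-commanded by the pronoun; coreference would bind this R-expression — blocked (Principle C).
— the twins: subject of the clause headed by 'annoyed'; is c-commanded by the pronoun; coreference would bind this R-expression — blocked (Principle C).

the athletes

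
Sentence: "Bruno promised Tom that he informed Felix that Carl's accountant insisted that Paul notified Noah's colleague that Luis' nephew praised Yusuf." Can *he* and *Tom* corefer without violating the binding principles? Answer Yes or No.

*Tom* is an R-expression; Principle C requires it to be free (not bound by any c-commanding expression).
— he: subject of the clause headed by 'informed'; the pronoun does not c-command the R-expression — coreference allowed.

Yes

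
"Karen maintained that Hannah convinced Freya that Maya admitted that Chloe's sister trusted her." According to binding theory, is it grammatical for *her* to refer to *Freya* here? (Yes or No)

Yes

*Freya* is an R-expression; Principle C requires it to be free (not bound by any c-commanding expression).
— her: object of the clause headed by 'trusted'; the pronoun does not c-command the R-expression — coreference allowed.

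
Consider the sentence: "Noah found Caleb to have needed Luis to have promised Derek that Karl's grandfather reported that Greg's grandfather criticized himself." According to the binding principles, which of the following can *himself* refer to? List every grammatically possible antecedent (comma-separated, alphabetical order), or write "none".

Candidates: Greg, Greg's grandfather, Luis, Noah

*himself* is a reflexive; Principle A requires it to be bound within its binding domain — the clause headed by 'criticized'.
— Greg: possessor inside the subject DP of the clause headed by 'criticized'; does not c-command the reflexive — cannot bind it (Principle A).
— Greg's grandfather: subject of the clause headed by 'criticized'; c-commands the reflexive within its binding domain — allowed (Principle A).
— Luis: subject of the clause headed by 'promised'; c-commands the reflexive but lies outside its binding domain — cannot bind it (Principle A).
— Noah: subject of the matrix clause; c-commands the reflexive but lies outside its binding domain — cannot bind it (Principle A).

Greg's grandfather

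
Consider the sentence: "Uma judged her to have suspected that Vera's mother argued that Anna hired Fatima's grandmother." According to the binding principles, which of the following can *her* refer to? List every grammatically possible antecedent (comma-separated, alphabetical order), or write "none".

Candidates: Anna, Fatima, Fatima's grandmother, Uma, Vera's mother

*her* is a pronoun; Principle B requires it to be free in its binding domain — the matrix clause.
— Anna: subject of the clause headed by 'hired'; is c-commanded by the pronoun; coreference would bind this R-expression — blocked (Principle C).
— Fatima: possessor inside the object DP of the clause headed by 'hired'; is c-commanded by the pronoun; coreference would bind this R-expression — blocked (Principle C).
— Fatima's grandmother: object of the clause headed by 'hired'; is c-commanded by the pronoun; coreference would bind this R-expression — blocked (Principle C).
— Uma: subject of the matrix clause; c-commands the pronoun within its binding domain — blocked (Principle B).
— Vera's mother: subject of the clause headed by 'argued'; is c-commanded by the pronoun; coreference would bind this R-expression — blocked (Principle C).

none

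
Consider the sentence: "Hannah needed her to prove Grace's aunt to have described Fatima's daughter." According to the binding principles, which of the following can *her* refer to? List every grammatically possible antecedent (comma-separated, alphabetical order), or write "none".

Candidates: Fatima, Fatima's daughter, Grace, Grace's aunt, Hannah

*her* is a pronoun; Principle B requires it to be free in its binding domain — the matrix clause.
— Fatima: possessor inside the object DP of the clause headed by 'described'; is c-commanded by the pronoun; coreference would bind this R-expression — blocked (Principle C).
— Fatima's daughter: object of the clause headed by 'described'; is c-commanded by the pronoun; coreference would bind this R-expression — blocked (Principle C).
— Grace: possessor inside the subject DP of the clause headed by 'described'; is c-commanded by the pronoun; coreference would bind this R-expression — blocked (Principle C).
— Grace's aunt: subject of the clause headed by 'described'; is c-commanded by the pronoun; coreference would bind this R-expression — blocked (Principle C).
— Hannah: subject of the matrix clause; c-commands the pronoun within its binding domain — blocked (Principle B).

none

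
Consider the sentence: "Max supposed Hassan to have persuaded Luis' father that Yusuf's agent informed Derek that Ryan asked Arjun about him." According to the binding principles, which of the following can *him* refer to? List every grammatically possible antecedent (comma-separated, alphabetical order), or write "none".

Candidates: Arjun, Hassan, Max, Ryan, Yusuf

Hassan, Max, Yusuf

*him* is a pronoun; Principle B requires it to be free in its binding domain — the clause headed by 'asked'.
— Arjun: object of the clause headed by 'asked'; c-commands the pronoun within its binding domain — blocked (Principle B).
— Hassan: subject of the clause headed by 'persuaded'; c-commands the pronoun but lies outside its binding domain — allowed.
— Max: subject of the matrix clause; c-commands the pronoun but lies outside its binding domain — allowed.
— Ryan: subject of the clause headed by 'asked'; c-commands the pronoun within its binding domain — blocked (Principle B).
— Yusuf: possessor inside the subject DP of the clause headed by 'informed'; does not c-command the pronoun — Principle B does not apply; allowed.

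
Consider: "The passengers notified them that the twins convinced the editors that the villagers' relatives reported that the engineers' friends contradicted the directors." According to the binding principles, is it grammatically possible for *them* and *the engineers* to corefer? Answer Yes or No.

No

*them* is a pronoun; Principle B requires it to be free in its binding domain — the matrix clause.
— the engineers: possessor inside the subject DP of the clause headed by 'contradicted'; is c-commanded by the pronoun; coreference would bind this R-expression — blocked (Principle C).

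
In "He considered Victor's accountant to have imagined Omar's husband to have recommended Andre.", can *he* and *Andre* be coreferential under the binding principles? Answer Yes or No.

No

*Andre* is an R-expression; Principle C requires it to be free (not bound by any c-commanding expression).
— he: subject of the matrix clause; the pronoun c-commands the R-expression — coreference blocked (Principle C).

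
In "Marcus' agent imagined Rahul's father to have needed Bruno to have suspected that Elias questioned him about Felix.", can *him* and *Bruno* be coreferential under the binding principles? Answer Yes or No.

Yes

*Bruno* is an R-expression; Principle C requires it to be free (not bound by any c-commanding expression).
— him: object of the clause headed by 'questioned'; the pronoun does not c-command the R-expression — coreference allowed.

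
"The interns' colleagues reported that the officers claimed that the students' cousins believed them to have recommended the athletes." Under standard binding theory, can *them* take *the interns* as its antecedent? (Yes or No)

Yes

*them* is a pronoun; Principle B requires it to be free in its binding domain — the clause headed by 'believed'.
— the interns: possessor inside the subject DP of the matrix clause; does not c-command the pronoun — Principle B does not apply; allowed.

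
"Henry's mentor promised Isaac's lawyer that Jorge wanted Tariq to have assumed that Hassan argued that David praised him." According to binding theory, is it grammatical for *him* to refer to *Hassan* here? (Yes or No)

*Hassan* is an R-expression; Principle C requires it to be free (not bound by any c-commanding expression).
— him: object of the clause headed by 'praised'; the pronoun does not c-command the R-expression — coreference allowed.

Yes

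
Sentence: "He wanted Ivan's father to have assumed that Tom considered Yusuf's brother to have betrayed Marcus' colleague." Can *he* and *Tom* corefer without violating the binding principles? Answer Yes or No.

*Tom* is an R-expression; Principle C requires it to be free (not bound by any c-commanding expression).
— he: subject of the matrix clause; the pronoun c-commands the R-expression — coreference blocked (Principle C).

No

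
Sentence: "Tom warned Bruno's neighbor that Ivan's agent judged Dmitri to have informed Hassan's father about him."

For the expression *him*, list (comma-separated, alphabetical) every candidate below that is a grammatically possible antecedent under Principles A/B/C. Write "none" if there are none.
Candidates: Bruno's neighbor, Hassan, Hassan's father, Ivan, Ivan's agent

*him* is a pronoun; Principle B requires it to be free in its binding domain — the clause headed by 'informed'.
— Bruno's neighbor: object of the matrix clause; c-commands the pronoun but lies outside its binding domain — allowed.
— Hassan: possessor inside the object DP of the clause headed by 'informed'; does not c-command the pronoun — Principle B does not apply; allowed.
— Hassan's father: object of the clause headed by 'informed'; c-commands the pronoun within its binding domain — blocked (Principle B).
— Ivan: possessor inside the subject DP of the clause headed by 'judged'; does not c-command the pronoun — Principle B does not apply; allowed.
— Ivan's agent: subject of the clause headed by 'judged'; c-commands the pronoun but lies outside its binding domain — allowed.

Bruno's neighbor, Hassan, Ivan, Ivan's agent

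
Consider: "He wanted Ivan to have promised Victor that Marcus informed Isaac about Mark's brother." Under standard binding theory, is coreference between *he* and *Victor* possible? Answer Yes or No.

*Victor* is an R-expression; Principle C requires it to be free (not bound by any c-commanding expression).
— he: subject of the matrix clause; the pronoun c-commands the R-expression — coreference blocked (Principle C).

No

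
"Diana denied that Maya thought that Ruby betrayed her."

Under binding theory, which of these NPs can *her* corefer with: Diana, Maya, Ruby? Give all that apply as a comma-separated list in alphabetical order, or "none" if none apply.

*her* is a pronoun; Principle B requires it to be free in its binding domain — the clause headed by 'betrayed'.
— Diana: subject of the matrix clause; c-commands the pronoun but lies outside its binding domain — allowed.
— Maya: subject of the clause headed by 'thought'; c-commands the pronoun but lies outside its binding domain — allowed.
— Ruby: subject of the clause headed by 'betrayed'; c-commands the pronoun within its binding domain — blocked (Principle B).

Diana, Maya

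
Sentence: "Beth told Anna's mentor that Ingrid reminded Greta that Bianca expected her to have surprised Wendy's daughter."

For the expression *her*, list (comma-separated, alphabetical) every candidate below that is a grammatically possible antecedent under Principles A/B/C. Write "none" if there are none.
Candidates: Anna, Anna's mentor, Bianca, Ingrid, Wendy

Anna, Anna's mentor, Ingrid

*her* is a pronoun; Principle B requires it to be free in its binding domain — the clause headed by 'expected'.
— Anna: possessor inside the object DP of the matrix clause; does not c-command the pronoun — Principle B does not apply; allowed.
— Anna's mentor: object of the matrix clause; c-commands the pronoun but lies outside its binding domain — allowed.
— Bianca: subject of the clause headed by 'expected'; c-commands the pronoun within its binding domain — blocked (Principle B).
— Ingrid: subject of the clause headed by 'reminded'; c-commands the pronoun but lies outside its binding domain — allowed.
— Wendy: possessor inside the object DP of the clause headed by 'surprised'; is c-commanded by the pronoun; coreference would bind this R-expression — blocked (Principle C).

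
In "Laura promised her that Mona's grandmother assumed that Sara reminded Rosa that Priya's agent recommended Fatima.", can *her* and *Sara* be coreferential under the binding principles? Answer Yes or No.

No

*Sara* is an R-expression; Principle C requires it to be free (not bound by any c-commanding expression).
— her: object of the matrix clause; the pronoun c-commands the R-expression — coreference blocked (Principle C).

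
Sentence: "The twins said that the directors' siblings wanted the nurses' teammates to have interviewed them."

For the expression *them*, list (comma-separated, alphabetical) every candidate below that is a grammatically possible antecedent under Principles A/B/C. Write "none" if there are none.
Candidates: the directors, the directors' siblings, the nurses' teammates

the directors, the directors' siblings

*them* is a pronoun; Principle B requires it to be free in its binding domain — the clause headed by 'interviewed'.
— the directors: possessor inside the subject DP of the clause headed by 'wanted'; does not c-command the pronoun — Principle B does not apply; allowed.
— the directors' siblings: subject of the clause headed by 'wanted'; c-commands the pronoun but lies outside its binding domain — allowed.
— the nurses' teammates: subject of the clause headed by 'interviewed'; c-commands the pronoun within its binding domain — blocked (Principle B).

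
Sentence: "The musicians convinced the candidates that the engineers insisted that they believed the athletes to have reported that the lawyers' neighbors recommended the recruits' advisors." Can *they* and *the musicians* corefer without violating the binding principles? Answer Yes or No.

Yes

*the musicians* is an R-expression; Principle C requires it to be free (not bound by any c-commanding expression).
— they: subject of the clause headed by 'believed'; the pronoun does not c-command the R-expression — coreference allowed.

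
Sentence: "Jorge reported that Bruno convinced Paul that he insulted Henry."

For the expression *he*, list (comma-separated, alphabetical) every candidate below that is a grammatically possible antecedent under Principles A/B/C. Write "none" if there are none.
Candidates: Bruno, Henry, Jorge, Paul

Bruno, Jorge, Paul

*he* is a pronoun; Principle B requires it to be free in its binding domain — the clause headed by 'insulted'.
— Bruno: subject of the clause headed by 'convinced'; c-commands the pronoun but lies outside its binding domain — allowed.
— Henry: object of the clause headed by 'insulted'; is c-commanded by the pronoun; coreference would bind this R-expression — blocked (Principle C).
— Jorge: subject of the matrix clause; c-commands the pronoun but lies outside its binding domain — allowed.
— Paul: object of the clause headed by 'convinced'; c-commands the pronoun but lies outside its binding domain — allowed.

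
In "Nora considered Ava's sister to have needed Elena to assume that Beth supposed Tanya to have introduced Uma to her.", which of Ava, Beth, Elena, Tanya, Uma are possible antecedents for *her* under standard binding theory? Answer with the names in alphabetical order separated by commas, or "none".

Ava, Beth, Elena

*her* is a pronoun; Principle B requires it to be free in its binding domain — the clause headed by 'introduced'.
— Ava: possessor inside the subject DP of the clause headed by 'needed'; does not c-command the pronoun — Principle B does not apply; allowed.
— Beth: subject of the clause headed by 'supposed'; c-commands the pronoun but lies outside its binding domain — allowed.
— Elena: subject of the clause headed by 'assume'; c-commands the pronoun but lies outside its binding domain — allowed.
— Tanya: subject of the clause headed by 'introduced'; c-commands the pronoun within its binding domain — blocked (Principle B).
— Uma: object of the clause headed by 'introduced'; c-commands the pronoun within its binding domain — blocked (Principle B).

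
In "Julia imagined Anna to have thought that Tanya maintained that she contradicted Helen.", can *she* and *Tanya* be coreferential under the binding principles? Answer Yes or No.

*Tanya* is an R-expression; Principle C requires it to be free (not bound by any c-commanding expression).
— she: subject of the clause headed by 'contradicted'; the pronoun does not c-command the R-expression — coreference allowed.

Yes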